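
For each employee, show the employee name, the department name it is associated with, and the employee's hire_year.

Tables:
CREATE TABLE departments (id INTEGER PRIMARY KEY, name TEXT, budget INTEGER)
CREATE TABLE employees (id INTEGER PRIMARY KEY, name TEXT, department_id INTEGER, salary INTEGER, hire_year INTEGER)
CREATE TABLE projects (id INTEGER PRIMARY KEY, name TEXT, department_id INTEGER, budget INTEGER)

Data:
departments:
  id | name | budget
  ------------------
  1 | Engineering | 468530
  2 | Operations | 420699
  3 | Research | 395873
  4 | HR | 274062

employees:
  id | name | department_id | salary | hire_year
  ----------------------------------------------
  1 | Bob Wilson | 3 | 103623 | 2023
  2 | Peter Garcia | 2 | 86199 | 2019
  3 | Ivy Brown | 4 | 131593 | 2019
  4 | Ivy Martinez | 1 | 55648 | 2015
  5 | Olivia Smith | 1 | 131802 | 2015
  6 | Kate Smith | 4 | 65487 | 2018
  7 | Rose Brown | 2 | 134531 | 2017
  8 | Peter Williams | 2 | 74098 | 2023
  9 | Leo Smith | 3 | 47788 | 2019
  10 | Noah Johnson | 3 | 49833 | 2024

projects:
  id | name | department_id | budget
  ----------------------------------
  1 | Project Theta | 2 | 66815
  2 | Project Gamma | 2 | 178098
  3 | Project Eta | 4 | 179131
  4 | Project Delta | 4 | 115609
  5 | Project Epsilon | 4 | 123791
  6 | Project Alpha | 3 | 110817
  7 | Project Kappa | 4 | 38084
SELECT c.name, p.name AS department, c.hire_year FROM employees c JOIN departments p ON c.department_id = p.id

Execution result:
name | department | hire_year
Bob Wilson | Research | 2023
Peter Garcia | Operations | 2019
Ivy Brown | HR | 2019
Ivy Martinez | Engineering | 2015
Olivia Smith | Engineering | 2015
Kate Smith | HR | 2018
Rose Brown | Operations | 2017
Peter Williams | Operations | 2023
Leo Smith | Research | 2019
Noah Johnson | Research | 2024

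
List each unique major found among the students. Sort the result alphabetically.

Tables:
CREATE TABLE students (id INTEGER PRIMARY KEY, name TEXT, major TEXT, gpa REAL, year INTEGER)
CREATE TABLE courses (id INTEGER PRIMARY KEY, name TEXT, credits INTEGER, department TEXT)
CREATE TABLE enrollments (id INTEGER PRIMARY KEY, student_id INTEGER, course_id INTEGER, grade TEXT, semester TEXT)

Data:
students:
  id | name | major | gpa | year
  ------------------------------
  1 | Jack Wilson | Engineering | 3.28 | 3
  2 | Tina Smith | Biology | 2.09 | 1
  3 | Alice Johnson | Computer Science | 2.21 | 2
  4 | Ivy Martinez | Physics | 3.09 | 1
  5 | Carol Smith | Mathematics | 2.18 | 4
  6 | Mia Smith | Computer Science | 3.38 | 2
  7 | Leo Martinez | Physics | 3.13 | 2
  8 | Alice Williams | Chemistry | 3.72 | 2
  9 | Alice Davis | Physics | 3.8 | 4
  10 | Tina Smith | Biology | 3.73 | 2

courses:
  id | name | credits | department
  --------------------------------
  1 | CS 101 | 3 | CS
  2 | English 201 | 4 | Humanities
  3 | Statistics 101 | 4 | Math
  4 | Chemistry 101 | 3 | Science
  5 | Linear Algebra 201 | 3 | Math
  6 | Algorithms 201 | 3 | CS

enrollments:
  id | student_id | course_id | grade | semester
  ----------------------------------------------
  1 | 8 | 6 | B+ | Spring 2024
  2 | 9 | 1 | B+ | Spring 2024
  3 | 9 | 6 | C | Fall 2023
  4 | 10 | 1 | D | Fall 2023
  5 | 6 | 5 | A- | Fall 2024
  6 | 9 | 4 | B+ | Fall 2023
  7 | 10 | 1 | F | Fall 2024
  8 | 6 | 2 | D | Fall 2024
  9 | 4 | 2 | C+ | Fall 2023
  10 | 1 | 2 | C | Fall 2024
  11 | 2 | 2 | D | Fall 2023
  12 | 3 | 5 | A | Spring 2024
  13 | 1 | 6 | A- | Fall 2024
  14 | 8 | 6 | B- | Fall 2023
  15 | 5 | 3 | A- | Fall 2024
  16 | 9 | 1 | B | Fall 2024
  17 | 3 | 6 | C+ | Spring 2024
SELECT DISTINCT major FROM students ORDER BY major

Execution result:
major
Biology
Chemistry
Computer Science
Engineering
Mathematics
Physics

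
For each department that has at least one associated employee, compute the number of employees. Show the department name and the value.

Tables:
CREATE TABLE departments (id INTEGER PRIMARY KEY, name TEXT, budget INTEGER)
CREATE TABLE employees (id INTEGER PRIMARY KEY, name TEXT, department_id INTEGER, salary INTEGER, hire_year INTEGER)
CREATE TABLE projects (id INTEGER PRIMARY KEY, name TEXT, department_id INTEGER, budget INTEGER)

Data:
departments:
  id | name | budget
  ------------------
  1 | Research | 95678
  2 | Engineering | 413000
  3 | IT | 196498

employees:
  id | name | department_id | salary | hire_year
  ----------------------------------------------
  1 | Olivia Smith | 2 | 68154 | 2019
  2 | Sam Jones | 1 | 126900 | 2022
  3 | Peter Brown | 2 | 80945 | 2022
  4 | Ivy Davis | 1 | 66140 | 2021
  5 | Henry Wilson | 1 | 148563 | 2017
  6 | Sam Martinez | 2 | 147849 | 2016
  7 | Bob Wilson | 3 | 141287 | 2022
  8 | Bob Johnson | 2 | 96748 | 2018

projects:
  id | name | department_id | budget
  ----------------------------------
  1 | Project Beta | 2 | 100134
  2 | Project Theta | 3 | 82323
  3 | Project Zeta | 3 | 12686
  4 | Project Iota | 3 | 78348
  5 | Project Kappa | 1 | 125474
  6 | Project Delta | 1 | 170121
SELECT p.name, COUNT(*) AS n FROM employees c JOIN departments p ON c.department_id = p.id GROUP BY p.id, p.name

Execution result:
name | n
Research | 3
Engineering | 4
IT | 1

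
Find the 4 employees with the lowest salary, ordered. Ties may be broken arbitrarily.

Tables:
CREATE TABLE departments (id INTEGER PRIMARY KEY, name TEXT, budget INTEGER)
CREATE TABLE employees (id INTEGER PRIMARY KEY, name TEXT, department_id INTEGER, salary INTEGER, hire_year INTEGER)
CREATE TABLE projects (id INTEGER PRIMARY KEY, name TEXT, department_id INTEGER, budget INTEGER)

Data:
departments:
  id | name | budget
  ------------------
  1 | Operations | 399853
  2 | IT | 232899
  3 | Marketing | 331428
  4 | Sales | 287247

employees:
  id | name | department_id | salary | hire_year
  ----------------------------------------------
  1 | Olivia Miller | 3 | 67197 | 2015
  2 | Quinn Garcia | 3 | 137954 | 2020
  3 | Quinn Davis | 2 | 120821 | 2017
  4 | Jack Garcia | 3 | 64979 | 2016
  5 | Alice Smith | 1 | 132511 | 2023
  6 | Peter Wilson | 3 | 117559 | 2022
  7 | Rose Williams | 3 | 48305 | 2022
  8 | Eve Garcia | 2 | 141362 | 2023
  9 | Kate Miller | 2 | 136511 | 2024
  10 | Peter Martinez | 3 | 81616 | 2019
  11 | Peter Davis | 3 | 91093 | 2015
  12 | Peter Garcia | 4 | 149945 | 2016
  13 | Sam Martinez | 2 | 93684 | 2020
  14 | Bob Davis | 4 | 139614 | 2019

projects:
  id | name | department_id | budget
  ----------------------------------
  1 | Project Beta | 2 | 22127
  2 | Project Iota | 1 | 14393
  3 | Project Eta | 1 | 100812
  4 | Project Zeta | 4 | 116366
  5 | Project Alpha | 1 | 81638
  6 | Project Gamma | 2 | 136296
SELECT name, salary FROM employees ORDER BY salary ASC LIMIT 4

Execution result:
name | salary
Rose Williams | 48305
Jack Garcia | 64979
Olivia Miller | 67197
Peter Martinez | 81616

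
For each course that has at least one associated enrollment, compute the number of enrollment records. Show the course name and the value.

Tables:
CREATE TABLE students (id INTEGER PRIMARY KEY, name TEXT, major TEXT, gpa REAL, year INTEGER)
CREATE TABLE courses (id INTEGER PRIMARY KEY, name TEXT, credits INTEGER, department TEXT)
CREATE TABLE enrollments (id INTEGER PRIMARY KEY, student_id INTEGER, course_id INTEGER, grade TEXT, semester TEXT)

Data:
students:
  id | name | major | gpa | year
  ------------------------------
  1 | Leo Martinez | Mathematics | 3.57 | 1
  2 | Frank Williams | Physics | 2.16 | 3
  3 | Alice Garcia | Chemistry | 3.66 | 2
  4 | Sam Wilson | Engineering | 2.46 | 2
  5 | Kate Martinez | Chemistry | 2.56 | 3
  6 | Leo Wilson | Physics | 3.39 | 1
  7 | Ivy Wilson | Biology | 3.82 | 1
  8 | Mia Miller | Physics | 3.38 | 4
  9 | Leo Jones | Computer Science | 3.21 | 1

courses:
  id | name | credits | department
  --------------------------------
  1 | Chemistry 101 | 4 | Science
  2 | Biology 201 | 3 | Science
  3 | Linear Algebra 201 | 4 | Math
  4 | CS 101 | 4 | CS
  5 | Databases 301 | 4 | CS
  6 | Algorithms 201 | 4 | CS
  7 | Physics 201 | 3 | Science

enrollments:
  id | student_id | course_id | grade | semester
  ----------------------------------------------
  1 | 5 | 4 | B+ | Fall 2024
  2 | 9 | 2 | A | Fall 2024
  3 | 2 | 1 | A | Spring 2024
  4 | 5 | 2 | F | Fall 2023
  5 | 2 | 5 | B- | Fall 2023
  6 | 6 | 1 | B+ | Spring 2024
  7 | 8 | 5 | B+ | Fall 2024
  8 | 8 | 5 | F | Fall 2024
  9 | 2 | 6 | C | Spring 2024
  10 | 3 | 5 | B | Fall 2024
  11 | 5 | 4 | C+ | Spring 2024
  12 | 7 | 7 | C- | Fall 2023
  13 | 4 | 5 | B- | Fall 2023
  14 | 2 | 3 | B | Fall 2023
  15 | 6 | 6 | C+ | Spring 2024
SELECT p.name, COUNT(*) AS n FROM enrollments c JOIN courses p ON c.course_id = p.id GROUP BY p.id, p.name

Execution result:
name | n
Chemistry 101 | 2
Biology 201 | 2
Linear Algebra 201 | 1
CS 101 | 2
Databases 301 | 5
Algorithms 201 | 2
Physics 201 | 1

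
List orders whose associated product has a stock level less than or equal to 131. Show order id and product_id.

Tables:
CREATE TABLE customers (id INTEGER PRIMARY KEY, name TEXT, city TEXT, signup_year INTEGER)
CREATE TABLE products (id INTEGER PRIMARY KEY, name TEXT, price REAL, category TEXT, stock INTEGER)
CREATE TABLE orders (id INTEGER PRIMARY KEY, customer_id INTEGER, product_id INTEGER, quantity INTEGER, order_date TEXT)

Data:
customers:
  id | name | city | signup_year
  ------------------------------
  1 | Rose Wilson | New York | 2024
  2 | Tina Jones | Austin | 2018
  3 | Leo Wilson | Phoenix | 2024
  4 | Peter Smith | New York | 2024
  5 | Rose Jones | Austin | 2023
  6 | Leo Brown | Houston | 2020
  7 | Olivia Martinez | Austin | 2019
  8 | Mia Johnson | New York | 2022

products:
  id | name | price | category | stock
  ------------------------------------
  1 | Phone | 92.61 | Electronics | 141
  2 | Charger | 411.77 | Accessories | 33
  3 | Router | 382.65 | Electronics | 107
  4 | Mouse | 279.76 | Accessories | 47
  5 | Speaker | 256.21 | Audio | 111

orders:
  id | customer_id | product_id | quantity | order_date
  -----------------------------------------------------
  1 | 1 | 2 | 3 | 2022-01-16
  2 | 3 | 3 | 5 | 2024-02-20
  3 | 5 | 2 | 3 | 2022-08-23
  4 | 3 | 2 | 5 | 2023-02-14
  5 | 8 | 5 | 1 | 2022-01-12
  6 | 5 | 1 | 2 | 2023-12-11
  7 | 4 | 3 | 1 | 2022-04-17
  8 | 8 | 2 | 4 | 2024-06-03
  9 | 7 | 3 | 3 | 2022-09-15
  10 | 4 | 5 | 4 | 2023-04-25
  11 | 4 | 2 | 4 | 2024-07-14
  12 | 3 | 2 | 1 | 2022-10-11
SELECT id, product_id FROM orders WHERE product_id IN (SELECT id FROM products WHERE stock <= 131)

Execution result:
id | product_id
1 | 2
2 | 3
3 | 2
4 | 2
5 | 5
7 | 3
8 | 2
9 | 3
10 | 5
11 | 2
12 | 2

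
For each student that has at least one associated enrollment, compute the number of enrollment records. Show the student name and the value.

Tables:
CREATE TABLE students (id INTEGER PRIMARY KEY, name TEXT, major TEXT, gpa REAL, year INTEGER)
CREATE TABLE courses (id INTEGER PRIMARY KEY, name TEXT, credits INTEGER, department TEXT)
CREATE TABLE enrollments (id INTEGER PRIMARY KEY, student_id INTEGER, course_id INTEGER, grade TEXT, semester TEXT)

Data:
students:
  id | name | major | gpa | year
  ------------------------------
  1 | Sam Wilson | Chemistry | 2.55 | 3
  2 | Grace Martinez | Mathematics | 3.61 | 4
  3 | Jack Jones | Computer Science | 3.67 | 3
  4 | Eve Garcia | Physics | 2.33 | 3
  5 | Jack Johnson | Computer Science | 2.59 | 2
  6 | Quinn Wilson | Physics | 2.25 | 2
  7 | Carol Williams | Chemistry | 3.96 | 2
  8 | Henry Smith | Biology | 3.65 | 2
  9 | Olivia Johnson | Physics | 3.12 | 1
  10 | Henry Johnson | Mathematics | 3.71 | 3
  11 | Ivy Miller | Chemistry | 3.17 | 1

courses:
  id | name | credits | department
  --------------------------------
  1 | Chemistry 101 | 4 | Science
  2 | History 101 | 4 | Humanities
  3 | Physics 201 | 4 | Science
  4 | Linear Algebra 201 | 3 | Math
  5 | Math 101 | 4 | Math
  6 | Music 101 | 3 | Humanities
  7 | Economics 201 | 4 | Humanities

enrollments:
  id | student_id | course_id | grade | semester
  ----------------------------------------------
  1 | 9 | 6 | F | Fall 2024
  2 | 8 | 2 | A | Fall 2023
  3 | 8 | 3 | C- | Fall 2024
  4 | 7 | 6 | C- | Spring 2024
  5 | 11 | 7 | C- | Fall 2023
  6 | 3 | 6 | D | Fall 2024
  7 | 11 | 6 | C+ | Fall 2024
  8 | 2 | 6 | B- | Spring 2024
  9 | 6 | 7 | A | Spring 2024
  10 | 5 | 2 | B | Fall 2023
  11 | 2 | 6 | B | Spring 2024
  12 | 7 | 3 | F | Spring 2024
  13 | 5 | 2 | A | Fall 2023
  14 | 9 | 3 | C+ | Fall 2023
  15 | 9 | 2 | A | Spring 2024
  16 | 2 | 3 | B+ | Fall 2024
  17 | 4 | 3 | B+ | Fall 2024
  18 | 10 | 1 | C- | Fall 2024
SELECT p.name, COUNT(*) AS n FROM enrollments c JOIN students p ON c.student_id = p.id GROUP BY p.id, p.name

Execution result:
name | n
Grace Martinez | 3
Jack Jones | 1
Eve Garcia | 1
Jack Johnson | 2
Quinn Wilson | 1
Carol Williams | 2
Henry Smith | 2
Olivia Johnson | 3
Henry Johnson | 1
Ivy Miller | 2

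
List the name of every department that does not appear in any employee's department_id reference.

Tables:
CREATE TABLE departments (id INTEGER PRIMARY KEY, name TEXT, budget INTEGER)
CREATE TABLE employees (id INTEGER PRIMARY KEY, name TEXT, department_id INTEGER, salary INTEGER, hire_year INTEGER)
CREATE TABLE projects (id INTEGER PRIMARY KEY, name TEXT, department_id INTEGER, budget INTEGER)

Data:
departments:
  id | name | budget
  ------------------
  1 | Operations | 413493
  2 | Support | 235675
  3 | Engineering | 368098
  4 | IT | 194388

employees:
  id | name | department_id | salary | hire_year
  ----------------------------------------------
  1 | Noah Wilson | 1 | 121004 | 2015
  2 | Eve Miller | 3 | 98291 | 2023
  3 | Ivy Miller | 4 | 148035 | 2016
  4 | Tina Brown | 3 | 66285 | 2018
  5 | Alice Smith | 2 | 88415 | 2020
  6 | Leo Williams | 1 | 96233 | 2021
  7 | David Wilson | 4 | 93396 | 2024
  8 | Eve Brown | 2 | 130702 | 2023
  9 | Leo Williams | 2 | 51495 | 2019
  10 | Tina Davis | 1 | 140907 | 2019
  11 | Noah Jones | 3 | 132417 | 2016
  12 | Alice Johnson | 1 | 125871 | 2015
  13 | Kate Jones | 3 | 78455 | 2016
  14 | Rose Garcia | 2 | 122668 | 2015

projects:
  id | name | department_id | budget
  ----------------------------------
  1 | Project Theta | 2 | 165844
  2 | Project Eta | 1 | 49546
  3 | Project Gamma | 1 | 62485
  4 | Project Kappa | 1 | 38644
SELECT p.name FROM departments p LEFT JOIN employees c ON c.department_id = p.id WHERE c.id IS NULL

Execution result:
(no rows)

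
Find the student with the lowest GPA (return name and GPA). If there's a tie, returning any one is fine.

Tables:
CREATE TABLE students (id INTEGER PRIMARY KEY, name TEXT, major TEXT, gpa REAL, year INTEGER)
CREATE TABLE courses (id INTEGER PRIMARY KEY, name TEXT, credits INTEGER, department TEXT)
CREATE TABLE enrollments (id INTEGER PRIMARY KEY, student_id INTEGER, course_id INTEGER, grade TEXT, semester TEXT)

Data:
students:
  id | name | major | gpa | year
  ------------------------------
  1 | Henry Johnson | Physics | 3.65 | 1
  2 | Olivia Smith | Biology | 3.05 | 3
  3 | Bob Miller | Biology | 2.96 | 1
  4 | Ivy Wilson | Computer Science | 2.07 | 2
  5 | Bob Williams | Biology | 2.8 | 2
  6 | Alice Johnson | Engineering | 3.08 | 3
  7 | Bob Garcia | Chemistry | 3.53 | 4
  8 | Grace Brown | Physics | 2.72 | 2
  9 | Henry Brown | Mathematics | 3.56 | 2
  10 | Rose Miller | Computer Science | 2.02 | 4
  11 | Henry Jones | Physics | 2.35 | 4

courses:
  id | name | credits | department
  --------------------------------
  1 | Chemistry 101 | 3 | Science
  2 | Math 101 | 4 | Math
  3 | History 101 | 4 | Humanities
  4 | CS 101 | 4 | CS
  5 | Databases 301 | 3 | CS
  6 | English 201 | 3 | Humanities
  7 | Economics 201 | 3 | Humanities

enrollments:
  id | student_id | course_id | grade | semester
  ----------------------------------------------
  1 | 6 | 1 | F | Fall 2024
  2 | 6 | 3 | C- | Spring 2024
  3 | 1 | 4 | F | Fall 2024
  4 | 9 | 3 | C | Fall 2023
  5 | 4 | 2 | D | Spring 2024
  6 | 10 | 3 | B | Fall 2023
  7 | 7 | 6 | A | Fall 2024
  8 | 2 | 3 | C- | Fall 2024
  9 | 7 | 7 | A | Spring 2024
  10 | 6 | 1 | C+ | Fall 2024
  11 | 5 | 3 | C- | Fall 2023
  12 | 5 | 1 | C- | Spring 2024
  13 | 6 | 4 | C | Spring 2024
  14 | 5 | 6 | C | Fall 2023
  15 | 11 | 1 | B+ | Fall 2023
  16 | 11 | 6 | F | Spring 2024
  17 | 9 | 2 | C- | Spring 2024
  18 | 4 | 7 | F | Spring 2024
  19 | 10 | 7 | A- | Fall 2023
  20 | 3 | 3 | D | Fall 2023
SELECT name, gpa FROM students ORDER BY gpa ASC LIMIT 1

Execution result:
name | gpa
Rose Miller | 2.02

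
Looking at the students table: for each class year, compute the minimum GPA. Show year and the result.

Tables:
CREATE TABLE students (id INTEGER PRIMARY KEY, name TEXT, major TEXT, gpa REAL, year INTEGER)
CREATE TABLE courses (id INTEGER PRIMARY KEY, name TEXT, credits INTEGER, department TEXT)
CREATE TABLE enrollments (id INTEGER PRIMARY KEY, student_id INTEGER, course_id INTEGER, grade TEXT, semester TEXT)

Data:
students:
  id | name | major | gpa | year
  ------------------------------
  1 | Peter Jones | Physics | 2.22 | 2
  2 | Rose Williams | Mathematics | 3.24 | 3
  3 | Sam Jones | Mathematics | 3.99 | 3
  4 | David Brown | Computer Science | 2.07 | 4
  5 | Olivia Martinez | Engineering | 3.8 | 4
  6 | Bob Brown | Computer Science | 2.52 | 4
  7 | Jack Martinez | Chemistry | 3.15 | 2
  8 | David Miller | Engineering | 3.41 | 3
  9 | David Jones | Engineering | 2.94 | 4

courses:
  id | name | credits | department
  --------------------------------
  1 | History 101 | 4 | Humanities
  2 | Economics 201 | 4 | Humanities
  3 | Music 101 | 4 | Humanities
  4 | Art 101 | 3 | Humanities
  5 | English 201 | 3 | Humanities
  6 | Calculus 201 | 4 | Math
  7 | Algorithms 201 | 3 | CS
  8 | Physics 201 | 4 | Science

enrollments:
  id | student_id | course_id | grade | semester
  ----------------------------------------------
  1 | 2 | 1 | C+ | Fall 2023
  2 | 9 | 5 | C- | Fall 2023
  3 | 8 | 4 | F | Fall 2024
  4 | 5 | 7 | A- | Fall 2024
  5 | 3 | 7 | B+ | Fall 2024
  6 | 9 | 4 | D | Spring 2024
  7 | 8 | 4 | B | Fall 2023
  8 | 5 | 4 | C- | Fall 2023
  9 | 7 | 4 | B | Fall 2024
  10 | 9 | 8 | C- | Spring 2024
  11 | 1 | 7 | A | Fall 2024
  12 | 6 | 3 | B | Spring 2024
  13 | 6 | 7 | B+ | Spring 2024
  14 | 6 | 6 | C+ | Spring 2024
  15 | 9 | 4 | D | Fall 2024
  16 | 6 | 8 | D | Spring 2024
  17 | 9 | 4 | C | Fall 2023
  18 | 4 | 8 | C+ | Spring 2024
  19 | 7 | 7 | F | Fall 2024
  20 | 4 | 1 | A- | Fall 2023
SELECT year, MIN(gpa) AS min_gpa FROM students GROUP BY year

Execution result:
year | min_gpa
2 | 2.22
3 | 3.24
4 | 2.07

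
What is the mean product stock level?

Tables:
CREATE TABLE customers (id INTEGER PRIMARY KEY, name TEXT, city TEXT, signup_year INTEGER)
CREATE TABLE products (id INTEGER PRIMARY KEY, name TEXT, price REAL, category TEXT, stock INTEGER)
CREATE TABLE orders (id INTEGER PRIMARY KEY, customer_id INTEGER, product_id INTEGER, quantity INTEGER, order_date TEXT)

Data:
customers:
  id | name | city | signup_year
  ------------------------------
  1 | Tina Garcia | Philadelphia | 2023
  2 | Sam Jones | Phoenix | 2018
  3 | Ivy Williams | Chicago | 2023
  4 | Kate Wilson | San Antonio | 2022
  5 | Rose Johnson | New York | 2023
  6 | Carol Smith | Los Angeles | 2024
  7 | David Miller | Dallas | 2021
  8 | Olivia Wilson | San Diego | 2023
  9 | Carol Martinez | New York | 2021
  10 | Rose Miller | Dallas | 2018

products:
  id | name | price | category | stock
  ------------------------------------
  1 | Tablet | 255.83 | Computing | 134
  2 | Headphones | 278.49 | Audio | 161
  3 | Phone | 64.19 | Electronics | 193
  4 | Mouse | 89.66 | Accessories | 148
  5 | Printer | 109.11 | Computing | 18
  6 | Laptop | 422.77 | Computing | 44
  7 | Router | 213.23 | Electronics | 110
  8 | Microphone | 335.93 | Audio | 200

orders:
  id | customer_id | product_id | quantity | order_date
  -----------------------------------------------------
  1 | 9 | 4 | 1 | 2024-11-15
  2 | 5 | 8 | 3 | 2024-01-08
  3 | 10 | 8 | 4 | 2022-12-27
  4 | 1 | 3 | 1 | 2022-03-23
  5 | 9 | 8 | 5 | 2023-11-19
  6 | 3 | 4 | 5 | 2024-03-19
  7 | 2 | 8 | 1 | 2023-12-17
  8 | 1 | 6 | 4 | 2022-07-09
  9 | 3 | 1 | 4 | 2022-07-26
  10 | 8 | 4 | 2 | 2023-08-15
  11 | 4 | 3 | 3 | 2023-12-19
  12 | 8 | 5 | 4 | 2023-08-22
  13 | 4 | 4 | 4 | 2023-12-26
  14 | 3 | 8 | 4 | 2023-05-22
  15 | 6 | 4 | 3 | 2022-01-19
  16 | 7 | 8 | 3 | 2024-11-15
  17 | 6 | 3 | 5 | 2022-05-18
SELECT AVG(stock) FROM products

Execution result:
126.00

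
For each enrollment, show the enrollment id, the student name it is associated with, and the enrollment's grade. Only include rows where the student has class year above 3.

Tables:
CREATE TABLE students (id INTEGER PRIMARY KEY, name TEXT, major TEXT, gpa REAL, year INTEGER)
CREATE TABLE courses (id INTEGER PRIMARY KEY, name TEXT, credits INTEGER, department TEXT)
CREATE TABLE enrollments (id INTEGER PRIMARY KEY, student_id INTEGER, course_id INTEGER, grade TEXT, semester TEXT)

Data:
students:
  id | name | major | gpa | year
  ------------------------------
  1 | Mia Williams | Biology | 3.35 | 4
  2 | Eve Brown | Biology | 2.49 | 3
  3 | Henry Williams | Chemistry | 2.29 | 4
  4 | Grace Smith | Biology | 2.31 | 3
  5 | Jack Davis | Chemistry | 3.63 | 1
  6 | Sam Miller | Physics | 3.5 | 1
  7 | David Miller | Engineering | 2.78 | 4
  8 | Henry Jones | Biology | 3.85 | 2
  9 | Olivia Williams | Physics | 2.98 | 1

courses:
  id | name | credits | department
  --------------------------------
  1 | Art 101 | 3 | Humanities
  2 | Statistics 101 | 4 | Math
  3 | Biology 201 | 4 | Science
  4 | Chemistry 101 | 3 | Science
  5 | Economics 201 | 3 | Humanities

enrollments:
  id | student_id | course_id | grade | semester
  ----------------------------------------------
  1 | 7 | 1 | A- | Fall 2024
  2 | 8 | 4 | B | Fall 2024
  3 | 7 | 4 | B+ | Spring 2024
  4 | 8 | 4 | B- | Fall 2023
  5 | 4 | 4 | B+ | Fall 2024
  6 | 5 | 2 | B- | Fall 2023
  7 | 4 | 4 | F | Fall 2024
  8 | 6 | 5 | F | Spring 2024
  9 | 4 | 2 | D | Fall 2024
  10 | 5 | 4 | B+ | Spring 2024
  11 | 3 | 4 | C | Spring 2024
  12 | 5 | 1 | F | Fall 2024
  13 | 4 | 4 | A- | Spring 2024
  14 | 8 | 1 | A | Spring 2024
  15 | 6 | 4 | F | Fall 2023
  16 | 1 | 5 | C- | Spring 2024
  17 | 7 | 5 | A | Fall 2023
SELECT c.id, p.name AS student, c.grade FROM enrollments c JOIN students p ON c.student_id = p.id WHERE p.year > 3

Execution result:
id | student | grade
1 | David Miller | A-
3 | David Miller | B+
11 | Henry Williams | C
16 | Mia Williams | C-
17 | David Miller | A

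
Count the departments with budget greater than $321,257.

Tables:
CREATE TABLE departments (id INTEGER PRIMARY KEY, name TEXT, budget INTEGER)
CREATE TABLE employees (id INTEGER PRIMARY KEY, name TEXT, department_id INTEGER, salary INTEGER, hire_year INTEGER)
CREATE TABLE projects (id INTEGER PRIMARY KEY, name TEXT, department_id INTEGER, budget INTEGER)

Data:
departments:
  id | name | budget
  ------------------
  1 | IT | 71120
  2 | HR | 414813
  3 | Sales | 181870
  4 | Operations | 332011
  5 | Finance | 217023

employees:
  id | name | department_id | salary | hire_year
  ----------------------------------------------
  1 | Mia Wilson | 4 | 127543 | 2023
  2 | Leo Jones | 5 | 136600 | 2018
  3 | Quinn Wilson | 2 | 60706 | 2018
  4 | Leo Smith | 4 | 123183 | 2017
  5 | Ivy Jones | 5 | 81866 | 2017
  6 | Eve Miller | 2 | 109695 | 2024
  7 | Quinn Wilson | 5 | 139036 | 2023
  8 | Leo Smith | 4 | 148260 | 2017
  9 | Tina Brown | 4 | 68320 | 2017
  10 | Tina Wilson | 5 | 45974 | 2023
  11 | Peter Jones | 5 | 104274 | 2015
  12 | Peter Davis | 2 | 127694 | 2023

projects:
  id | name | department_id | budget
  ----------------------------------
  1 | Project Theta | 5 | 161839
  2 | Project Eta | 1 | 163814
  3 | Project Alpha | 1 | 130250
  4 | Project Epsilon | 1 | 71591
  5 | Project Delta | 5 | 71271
SELECT COUNT(*) FROM departments WHERE budget > 321257

Execution result:
2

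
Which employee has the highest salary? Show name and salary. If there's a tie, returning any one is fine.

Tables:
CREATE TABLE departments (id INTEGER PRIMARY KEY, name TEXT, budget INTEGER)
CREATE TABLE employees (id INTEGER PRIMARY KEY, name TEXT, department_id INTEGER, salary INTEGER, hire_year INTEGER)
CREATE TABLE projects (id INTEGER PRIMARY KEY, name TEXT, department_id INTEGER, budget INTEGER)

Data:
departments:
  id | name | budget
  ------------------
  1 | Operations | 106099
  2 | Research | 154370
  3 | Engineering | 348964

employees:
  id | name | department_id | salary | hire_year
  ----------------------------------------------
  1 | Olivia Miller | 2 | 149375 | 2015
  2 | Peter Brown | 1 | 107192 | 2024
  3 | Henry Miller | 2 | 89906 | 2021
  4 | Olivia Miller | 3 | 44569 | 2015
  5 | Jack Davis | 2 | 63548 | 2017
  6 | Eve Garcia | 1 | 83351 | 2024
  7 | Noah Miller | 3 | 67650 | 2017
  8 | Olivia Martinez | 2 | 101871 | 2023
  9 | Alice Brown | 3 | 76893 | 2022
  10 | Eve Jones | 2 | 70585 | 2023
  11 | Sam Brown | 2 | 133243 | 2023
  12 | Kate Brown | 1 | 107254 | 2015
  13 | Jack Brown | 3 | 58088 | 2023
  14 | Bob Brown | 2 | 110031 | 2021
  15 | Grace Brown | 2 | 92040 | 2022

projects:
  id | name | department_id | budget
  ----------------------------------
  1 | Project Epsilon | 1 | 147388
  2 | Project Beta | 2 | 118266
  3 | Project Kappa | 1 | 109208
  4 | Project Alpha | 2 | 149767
SELECT name, salary FROM employees ORDER BY salary DESC LIMIT 1

Execution result:
name | salary
Olivia Miller | 149375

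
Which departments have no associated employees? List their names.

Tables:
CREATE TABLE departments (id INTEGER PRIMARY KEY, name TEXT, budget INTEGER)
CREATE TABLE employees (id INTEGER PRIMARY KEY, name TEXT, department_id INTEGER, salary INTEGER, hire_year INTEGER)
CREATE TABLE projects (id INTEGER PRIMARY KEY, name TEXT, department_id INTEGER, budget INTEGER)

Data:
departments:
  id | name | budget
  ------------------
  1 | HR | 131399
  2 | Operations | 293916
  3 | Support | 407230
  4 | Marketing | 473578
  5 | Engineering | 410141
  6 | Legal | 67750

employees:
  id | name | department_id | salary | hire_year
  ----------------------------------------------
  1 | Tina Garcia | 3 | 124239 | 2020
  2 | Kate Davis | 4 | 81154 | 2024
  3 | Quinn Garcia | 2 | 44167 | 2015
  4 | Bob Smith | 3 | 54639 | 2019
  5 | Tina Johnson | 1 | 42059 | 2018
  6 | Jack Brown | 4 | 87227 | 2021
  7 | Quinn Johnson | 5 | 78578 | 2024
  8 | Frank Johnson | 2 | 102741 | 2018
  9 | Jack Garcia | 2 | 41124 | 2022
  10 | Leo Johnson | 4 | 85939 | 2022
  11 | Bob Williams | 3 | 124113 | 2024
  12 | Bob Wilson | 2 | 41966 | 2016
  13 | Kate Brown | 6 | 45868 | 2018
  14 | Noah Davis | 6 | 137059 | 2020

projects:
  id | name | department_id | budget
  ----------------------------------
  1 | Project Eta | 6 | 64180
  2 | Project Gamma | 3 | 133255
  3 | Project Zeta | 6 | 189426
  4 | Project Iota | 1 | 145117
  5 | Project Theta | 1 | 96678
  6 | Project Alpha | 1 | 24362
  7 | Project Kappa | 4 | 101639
SELECT p.name FROM departments p LEFT JOIN employees c ON c.department_id = p.id WHERE c.id IS NULL

Execution result:
(no rows)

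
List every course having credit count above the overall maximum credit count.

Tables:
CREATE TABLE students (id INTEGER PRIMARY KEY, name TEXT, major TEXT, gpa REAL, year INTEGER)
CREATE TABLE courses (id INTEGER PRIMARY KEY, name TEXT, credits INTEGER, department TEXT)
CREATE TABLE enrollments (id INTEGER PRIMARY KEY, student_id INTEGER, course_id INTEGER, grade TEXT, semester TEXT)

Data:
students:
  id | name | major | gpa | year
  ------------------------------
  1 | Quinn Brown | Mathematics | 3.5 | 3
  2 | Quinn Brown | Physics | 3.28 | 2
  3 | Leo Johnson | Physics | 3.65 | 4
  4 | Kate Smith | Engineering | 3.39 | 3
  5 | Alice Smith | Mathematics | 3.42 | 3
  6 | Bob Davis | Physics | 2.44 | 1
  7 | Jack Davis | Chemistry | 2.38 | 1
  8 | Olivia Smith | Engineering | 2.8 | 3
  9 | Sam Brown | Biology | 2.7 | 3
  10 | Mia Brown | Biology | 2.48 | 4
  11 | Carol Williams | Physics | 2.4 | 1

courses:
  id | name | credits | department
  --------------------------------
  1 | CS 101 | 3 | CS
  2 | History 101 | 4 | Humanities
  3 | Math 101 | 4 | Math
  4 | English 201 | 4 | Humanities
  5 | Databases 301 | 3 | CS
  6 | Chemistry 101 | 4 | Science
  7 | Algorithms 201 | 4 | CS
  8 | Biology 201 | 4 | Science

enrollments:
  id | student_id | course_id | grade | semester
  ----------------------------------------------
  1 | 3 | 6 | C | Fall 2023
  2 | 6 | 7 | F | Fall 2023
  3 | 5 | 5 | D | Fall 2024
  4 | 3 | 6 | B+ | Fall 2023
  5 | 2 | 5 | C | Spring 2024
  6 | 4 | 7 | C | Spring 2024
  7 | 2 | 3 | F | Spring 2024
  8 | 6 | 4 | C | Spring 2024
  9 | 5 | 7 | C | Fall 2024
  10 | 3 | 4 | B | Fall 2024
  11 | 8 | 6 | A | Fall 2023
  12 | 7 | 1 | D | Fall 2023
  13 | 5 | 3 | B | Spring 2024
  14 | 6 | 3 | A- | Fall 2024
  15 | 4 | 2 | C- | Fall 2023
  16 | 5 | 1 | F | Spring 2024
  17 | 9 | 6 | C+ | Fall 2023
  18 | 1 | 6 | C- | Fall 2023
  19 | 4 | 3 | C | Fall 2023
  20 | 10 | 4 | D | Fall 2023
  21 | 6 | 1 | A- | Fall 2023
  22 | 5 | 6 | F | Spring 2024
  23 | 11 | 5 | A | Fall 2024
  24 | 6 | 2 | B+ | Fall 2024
SELECT name, credits FROM courses WHERE credits > (SELECT MAX(credits) FROM courses)

Execution result:
(no rows)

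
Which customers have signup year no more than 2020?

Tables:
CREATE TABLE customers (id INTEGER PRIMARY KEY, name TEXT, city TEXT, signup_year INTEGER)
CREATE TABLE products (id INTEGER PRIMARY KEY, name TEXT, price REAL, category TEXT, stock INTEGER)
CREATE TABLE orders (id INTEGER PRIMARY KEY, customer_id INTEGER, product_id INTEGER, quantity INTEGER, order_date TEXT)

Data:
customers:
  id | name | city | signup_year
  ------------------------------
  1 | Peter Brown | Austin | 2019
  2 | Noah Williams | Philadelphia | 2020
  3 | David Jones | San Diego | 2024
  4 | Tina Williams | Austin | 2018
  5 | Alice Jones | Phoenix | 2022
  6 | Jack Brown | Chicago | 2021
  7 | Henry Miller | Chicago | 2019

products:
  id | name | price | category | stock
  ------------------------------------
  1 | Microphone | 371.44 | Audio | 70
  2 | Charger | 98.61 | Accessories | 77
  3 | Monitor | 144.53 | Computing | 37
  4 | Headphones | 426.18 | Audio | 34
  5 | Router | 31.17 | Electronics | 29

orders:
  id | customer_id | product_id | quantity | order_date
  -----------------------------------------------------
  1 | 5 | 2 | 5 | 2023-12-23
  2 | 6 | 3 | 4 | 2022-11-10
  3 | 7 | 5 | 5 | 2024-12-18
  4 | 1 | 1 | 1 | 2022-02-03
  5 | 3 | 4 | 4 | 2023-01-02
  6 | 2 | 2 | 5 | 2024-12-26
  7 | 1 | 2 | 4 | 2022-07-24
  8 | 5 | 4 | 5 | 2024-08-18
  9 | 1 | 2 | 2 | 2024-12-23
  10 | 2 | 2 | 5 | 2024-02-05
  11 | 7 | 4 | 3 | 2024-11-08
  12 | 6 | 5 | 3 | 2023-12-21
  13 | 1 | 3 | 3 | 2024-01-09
SELECT name, signup_year FROM customers WHERE signup_year <= 2020

Execution result:
name | signup_year
Peter Brown | 2019
Noah Williams | 2020
Tina Williams | 2018
Henry Miller | 2019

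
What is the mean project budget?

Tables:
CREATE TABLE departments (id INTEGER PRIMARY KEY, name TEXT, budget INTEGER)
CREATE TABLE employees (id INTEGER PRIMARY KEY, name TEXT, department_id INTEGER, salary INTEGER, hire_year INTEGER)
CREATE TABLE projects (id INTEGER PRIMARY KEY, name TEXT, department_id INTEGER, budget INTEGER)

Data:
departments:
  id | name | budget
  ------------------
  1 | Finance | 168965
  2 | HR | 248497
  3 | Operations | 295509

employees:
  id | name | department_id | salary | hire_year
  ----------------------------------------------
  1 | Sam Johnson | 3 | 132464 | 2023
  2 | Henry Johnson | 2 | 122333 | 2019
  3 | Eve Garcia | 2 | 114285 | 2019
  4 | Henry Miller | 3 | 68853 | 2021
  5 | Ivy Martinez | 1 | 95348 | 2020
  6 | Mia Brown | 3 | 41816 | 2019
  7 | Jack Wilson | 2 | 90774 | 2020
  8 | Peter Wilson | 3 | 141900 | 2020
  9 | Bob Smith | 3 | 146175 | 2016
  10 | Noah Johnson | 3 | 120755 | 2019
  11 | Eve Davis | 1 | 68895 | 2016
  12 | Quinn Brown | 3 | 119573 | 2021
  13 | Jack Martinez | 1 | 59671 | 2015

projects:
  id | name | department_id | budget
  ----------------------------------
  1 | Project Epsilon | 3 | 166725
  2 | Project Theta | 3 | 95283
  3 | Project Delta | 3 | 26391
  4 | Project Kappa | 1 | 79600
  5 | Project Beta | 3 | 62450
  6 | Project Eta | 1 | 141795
SELECT AVG(budget) FROM projects

Execution result:
95374.00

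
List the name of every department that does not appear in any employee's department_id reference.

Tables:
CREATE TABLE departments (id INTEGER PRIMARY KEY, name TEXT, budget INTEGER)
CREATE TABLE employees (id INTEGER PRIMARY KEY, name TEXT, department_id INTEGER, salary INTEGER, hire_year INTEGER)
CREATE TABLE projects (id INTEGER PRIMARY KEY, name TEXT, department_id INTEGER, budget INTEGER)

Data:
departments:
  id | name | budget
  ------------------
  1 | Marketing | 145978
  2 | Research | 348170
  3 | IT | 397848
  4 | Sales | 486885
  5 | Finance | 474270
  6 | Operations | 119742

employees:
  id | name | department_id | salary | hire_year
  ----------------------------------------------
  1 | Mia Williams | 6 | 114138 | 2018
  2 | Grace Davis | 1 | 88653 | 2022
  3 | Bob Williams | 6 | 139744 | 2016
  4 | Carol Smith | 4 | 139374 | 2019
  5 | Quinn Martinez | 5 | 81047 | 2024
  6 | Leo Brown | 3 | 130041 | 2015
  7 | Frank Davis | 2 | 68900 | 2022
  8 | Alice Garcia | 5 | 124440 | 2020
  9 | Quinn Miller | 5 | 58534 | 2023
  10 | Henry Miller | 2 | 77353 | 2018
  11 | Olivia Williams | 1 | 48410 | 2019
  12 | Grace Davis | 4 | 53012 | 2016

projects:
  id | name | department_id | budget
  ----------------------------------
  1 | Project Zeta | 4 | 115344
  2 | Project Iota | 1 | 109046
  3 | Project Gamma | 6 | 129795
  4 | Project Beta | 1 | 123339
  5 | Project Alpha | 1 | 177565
SELECT p.name FROM departments p LEFT JOIN employees c ON c.department_id = p.id WHERE c.id IS NULL

Execution result:
(no rows)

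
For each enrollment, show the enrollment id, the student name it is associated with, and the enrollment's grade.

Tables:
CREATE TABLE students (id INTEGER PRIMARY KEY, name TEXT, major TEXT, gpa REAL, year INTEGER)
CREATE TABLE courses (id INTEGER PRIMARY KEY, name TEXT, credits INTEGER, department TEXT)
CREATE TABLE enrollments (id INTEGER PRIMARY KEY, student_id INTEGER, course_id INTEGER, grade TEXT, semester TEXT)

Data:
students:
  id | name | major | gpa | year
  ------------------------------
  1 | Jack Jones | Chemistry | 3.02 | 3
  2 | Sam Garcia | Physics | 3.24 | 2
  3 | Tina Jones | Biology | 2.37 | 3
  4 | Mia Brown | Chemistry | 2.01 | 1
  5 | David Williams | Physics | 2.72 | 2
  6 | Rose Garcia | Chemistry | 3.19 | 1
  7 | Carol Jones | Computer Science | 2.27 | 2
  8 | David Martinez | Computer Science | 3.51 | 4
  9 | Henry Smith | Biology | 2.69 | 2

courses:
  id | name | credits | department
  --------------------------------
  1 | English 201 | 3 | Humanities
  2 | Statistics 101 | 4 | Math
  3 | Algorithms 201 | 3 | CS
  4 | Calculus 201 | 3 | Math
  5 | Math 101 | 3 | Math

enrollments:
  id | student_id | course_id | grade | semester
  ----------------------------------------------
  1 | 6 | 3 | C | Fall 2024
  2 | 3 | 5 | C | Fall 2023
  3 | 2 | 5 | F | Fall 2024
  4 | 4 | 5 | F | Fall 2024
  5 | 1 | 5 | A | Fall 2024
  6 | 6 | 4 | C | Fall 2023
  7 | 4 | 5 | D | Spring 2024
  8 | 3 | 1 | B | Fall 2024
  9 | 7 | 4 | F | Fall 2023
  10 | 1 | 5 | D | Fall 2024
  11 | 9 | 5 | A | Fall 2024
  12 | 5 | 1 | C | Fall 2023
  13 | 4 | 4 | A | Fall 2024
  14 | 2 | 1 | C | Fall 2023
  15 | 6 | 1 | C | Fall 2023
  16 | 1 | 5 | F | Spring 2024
SELECT c.id, p.name AS student, c.grade FROM enrollments c JOIN students p ON c.student_id = p.id

Execution result:
id | student | grade
1 | Rose Garcia | C
2 | Tina Jones | C
3 | Sam Garcia | F
4 | Mia Brown | F
5 | Jack Jones | A
6 | Rose Garcia | C
7 | Mia Brown | D
8 | Tina Jones | B
9 | Carol Jones | F
10 | Jack Jones | D
11 | Henry Smith | A
12 | David Williams | C
13 | Mia Brown | A
14 | Sam Garcia | C
15 | Rose Garcia | C
16 | Jack Jones | F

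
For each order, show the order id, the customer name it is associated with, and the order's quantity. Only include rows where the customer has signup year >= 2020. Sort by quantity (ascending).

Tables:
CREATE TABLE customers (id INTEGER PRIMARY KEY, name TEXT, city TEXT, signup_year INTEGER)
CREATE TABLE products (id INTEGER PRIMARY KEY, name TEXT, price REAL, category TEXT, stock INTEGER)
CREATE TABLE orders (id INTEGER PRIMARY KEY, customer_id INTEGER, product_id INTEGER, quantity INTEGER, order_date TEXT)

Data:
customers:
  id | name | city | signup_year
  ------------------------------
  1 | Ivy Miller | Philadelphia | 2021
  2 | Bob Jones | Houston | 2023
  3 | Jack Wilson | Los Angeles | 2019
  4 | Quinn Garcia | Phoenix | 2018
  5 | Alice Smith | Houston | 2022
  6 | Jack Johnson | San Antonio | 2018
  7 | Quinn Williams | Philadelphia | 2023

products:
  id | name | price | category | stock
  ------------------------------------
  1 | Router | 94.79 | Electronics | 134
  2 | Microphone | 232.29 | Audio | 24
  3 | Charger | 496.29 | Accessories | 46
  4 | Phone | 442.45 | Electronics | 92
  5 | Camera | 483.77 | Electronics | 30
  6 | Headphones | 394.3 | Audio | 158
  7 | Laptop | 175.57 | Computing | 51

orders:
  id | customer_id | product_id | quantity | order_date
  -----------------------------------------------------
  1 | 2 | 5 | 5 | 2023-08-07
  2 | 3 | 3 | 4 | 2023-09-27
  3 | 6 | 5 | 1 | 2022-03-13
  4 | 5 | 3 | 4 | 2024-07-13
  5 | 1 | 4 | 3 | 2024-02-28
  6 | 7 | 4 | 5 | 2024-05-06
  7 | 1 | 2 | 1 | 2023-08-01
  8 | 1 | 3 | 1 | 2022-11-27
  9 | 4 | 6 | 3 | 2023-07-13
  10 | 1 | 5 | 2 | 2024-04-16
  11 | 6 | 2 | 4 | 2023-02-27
SELECT c.id, p.name AS customer, c.quantity FROM orders c JOIN customers p ON c.customer_id = p.id WHERE p.signup_year >= 2020 ORDER BY c.quantity ASC

Execution result:
id | customer | quantity
7 | Ivy Miller | 1
8 | Ivy Miller | 1
10 | Ivy Miller | 2
5 | Ivy Miller | 3
4 | Alice Smith | 4
1 | Bob Jones | 5
6 | Quinn Williams | 5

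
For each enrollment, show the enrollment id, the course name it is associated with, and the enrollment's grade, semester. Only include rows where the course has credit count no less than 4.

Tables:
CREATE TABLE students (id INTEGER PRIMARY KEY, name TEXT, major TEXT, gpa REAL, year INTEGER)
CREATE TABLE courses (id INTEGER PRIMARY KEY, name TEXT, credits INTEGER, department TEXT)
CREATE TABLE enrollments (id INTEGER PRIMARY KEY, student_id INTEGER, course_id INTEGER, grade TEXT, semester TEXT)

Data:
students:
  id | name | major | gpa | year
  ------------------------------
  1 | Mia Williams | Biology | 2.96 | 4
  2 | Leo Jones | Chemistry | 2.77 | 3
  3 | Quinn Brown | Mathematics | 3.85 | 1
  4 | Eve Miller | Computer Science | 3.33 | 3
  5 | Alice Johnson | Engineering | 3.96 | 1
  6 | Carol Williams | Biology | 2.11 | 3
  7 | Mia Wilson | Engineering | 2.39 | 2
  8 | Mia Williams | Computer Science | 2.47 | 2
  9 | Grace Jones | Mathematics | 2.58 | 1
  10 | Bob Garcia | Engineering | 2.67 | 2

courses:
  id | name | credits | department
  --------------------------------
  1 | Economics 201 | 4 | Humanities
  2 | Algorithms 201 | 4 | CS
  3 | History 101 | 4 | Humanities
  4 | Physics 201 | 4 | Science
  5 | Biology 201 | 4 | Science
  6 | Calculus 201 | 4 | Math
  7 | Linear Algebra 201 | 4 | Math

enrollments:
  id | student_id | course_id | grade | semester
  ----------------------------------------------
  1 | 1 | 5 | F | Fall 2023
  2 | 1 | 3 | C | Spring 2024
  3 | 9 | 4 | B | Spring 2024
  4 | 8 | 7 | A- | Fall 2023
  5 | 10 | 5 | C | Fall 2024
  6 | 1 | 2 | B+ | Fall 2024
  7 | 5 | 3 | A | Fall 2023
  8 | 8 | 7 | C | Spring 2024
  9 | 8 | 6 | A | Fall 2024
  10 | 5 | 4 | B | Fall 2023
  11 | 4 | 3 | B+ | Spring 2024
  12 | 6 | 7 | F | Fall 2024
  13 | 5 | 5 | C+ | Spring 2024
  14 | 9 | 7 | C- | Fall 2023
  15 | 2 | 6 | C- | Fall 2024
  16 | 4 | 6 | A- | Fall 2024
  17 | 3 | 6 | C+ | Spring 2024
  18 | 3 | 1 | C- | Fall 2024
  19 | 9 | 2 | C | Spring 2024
SELECT c.id, p.name AS course, c.grade, c.semester FROM enrollments c JOIN courses p ON c.course_id = p.id WHERE p.credits >= 4

Execution result:
id | course | grade | semester
1 | Biology 201 | F | Fall 2023
2 | History 101 | C | Spring 2024
3 | Physics 201 | B | Spring 2024
4 | Linear Algebra 201 | A- | Fall 2023
5 | Biology 201 | C | Fall 2024
6 | Algorithms 201 | B+ | Fall 2024
7 | History 101 | A | Fall 2023
8 | Linear Algebra 201 | C | Spring 2024
9 | Calculus 201 | A | Fall 2024
10 | Physics 201 | B | Fall 2023
11 | History 101 | B+ | Spring 2024
12 | Linear Algebra 201 | F | Fall 2024
13 | Biology 201 | C+ | Spring 2024
14 | Linear Algebra 201 | C- | Fall 2023
15 | Calculus 201 | C- | Fall 2024
16 | Calculus 201 | A- | Fall 2024
17 | Calculus 201 | C+ | Spring 2024
18 | Economics 201 | C- | Fall 2024
19 | Algorithms 201 | C | Spring 2024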